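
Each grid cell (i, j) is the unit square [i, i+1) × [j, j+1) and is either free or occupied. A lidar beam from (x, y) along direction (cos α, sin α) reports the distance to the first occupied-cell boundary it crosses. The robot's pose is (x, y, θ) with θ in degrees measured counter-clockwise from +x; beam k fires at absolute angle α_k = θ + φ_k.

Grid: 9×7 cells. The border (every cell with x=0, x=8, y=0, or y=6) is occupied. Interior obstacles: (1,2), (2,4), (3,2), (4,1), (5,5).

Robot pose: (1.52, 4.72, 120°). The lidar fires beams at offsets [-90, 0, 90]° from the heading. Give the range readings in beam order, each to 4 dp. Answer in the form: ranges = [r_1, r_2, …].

beam 1: φ=-90°, α=30°
  cosα=0.8660 sinα=0.5000 | (1,4) | tMaxX 0.5543 tMaxY 0.5600 | tΔX 1.1547 tΔY 2.0000
    t=0.5543 [x] (2,4) — stop
  → r_1 = 0.5543
beam 2: φ=0°, α=120°
  cosα=-0.5000 sinα=0.8660 | (1,4) | tMaxX 1.0400 tMaxY 0.3233 | tΔX 2.0000 tΔY 1.1547
    t=0.3233 [y] (1,5)
    t=1.0400 [x] (0,5) — stop
  → r_2 = 1.0400
beam 3: φ=90°, α=210°
  cosα=-0.8660 sinα=-0.5000 | (1,4) | tMaxX 0.6004 tMaxY 1.4400 | tΔX 1.1547 tΔY 2.0000
    t=0.6004 [x] (0,4) — stop
  → r_3 = 0.6004

ranges = [0.5543, 1.0400, 0.6004]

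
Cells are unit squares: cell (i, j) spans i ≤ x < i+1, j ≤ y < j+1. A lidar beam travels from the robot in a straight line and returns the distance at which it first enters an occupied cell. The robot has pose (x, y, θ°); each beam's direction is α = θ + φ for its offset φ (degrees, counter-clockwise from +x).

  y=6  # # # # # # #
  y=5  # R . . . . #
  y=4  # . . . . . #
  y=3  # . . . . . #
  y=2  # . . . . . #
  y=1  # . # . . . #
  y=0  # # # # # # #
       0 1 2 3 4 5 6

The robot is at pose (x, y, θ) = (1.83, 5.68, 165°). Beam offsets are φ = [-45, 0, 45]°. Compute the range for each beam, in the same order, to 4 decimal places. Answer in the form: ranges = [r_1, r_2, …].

ranges = [0.3695, 0.8593, 0.9584]

beam 1: φ=-45°, α=120°
  dir = (cos 120°, sin 120°) = (-0.5000, 0.8660); from cell (1,5)
  next x-line at t=1.6600, next y-line at t=0.3695; Δt_x=2.0000, Δt_y=1.1547
    y: enter (1,6) at t=0.3695 ← occupied
  → r_1 = 0.3695
beam 2: φ=0°, α=165°
  dir = (cos 165°, sin 165°) = (-0.9659, 0.2588); from cell (1,5)
  next x-line at t=0.8593, next y-line at t=1.2364; Δt_x=1.0353, Δt_y=3.8637
    x: enter (0,5) at t=0.8593 ← occupied
  → r_2 = 0.8593
beam 3: φ=45°, α=210°
  dir = (cos 210°, sin 210°) = (-0.8660, -0.5000); from cell (1,5)
  next x-line at t=0.9584, next y-line at t=1.3600; Δt_x=1.1547, Δt_y=2.0000
    x: enter (0,5) at t=0.9584 ← occupied
  → r_3 = 0.9584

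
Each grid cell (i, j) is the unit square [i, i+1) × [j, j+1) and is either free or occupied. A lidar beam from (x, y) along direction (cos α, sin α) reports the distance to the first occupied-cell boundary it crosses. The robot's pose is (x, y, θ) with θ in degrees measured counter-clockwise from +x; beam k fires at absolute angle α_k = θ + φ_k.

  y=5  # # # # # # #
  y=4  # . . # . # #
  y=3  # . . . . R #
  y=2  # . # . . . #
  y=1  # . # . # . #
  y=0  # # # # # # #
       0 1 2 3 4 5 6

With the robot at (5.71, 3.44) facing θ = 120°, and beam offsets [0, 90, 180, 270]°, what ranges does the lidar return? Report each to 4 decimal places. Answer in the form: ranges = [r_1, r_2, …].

ranges = [0.6466, 3.1292, 0.5800, 0.3349]

beam 1: φ=0°, α=120°
  d=(-0.5000,0.8660)  start (5,3)  tX=1.4200 tY=0.6466  stride 1/|dx|=2.0000 1/|dy|=1.1547
    cross y-line → (5,4), t=0.6466 (wall)
  → r_1 = 0.6466
beam 2: φ=90°, α=210°
  d=(-0.8660,-0.5000)  start (5,3)  tX=0.8198 tY=0.8800  stride 1/|dx|=1.1547 1/|dy|=2.0000
    cross x-line → (4,3), t=0.8198
    cross y-line → (4,2), t=0.8800
    cross x-line → (3,2), t=1.9745
    cross y-line → (3,1), t=2.8800
    cross x-line → (2,1), t=3.1292 (wall)
  → r_2 = 3.1292
beam 3: φ=180°, α=300°
  d=(0.5000,-0.8660)  start (5,3)  tX=0.5800 tY=0.5081  stride 1/|dx|=2.0000 1/|dy|=1.1547
    cross y-line → (5,2), t=0.5081
    cross x-line → (6,2), t=0.5800 (wall)
  → r_3 = 0.5800
beam 4: φ=270°, α=30°
  d=(0.8660,0.5000)  start (5,3)  tX=0.3349 tY=1.1200  stride 1/|dx|=1.1547 1/|dy|=2.0000
    cross x-line → (6,3), t=0.3349 (wall)
  → r_4 = 0.3349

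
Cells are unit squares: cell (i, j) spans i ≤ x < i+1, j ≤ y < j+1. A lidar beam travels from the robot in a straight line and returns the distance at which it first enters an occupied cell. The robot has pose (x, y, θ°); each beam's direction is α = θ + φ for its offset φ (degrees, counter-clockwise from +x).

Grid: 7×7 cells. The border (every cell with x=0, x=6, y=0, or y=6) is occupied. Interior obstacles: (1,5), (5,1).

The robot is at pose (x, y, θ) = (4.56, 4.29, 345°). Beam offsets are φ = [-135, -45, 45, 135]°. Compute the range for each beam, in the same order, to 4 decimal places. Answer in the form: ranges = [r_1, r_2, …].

ranges = [4.1107, 2.6443, 1.6628, 1.9745]

beam 1: φ=-135°, α=210°
  direction (-0.8660, -0.5000); cell (4,4); t to first gridline: x 0.6466, y 0.5800 (then +1.1547 / +2.0000)
    (4,3) via y @ 0.5800
    (3,3) via x @ 0.6466
    (2,3) via x @ 1.8013
    (2,2) via y @ 2.5800
    (1,2) via x @ 2.9560
    (0,2) via x @ 4.1107  # hit
  → r_1 = 4.1107
beam 2: φ=-45°, α=300°
  direction (0.5000, -0.8660); cell (4,4); t to first gridline: x 0.8800, y 0.3349 (then +2.0000 / +1.1547)
    (4,3) via y @ 0.3349
    (5,3) via x @ 0.8800
    (5,2) via y @ 1.4896
    (5,1) via y @ 2.6443  # hit
  → r_2 = 2.6443
beam 3: φ=45°, α=30°
  direction (0.8660, 0.5000); cell (4,4); t to first gridline: x 0.5081, y 1.4200 (then +1.1547 / +2.0000)
    (5,4) via x @ 0.5081
    (5,5) via y @ 1.4200
    (6,5) via x @ 1.6628  # hit
  → r_3 = 1.6628
beam 4: φ=135°, α=120°
  direction (-0.5000, 0.8660); cell (4,4); t to first gridline: x 1.1200, y 0.8198 (then +2.0000 / +1.1547)
    (4,5) via y @ 0.8198
    (3,5) via x @ 1.1200
    (3,6) via y @ 1.9745  # hit
  → r_4 = 1.9745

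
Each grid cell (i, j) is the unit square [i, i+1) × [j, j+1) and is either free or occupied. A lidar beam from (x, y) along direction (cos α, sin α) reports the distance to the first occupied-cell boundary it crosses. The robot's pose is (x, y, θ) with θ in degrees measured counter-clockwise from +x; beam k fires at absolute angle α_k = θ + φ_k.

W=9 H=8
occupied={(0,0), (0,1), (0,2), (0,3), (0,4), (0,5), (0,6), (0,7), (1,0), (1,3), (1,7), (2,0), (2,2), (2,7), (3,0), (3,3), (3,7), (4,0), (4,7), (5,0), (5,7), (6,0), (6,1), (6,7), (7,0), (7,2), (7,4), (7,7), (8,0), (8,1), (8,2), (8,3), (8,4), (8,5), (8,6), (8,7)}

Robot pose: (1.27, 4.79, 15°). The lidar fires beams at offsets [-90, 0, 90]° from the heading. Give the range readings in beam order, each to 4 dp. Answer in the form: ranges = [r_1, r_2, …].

beam 1: φ=-90°, α=285°
  cosα=0.2588 sinα=-0.9659 | (1,4) | tMaxX 2.8205 tMaxY 0.8179 | tΔX 3.8637 tΔY 1.0353
    t=0.8179 [y] (1,3) — stop
  → r_1 = 0.8179
beam 2: φ=0°, α=15°
  cosα=0.9659 sinα=0.2588 | (1,4) | tMaxX 0.7558 tMaxY 0.8114 | tΔX 1.0353 tΔY 3.8637
    t=0.7558 [x] (2,4)
    t=0.8114 [y] (2,5)
    t=1.7910 [x] (3,5)
    t=2.8263 [x] (4,5)
    t=3.8616 [x] (5,5)
    t=4.6751 [y] (5,6)
    t=4.8969 [x] (6,6)
    t=5.9321 [x] (7,6)
    t=6.9674 [x] (8,6) — stop
  → r_2 = 6.9674
beam 3: φ=90°, α=105°
  cosα=-0.2588 sinα=0.9659 | (1,4) | tMaxX 1.0432 tMaxY 0.2174 | tΔX 3.8637 tΔY 1.0353
    t=0.2174 [y] (1,5)
    t=1.0432 [x] (0,5) — stop
  → r_3 = 1.0432

ranges = [0.8179, 6.9674, 1.0432]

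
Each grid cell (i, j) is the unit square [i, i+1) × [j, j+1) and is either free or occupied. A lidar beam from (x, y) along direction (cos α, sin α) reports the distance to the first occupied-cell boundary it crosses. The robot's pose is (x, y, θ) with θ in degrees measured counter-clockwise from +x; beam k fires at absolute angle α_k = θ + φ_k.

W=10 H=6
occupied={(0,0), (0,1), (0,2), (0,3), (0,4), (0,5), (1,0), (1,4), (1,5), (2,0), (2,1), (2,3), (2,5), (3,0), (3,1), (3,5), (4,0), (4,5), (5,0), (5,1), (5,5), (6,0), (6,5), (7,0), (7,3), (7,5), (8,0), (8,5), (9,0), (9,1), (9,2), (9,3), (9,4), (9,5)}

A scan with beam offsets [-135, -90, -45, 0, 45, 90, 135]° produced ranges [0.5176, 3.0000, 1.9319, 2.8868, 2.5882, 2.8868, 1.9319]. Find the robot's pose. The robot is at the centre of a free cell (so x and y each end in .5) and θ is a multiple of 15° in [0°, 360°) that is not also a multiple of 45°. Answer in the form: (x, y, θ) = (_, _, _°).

(x, y, θ) = (5.5, 2.5, 60°)

The pose lattice has 26·16 = 416 candidates. Test each by forward raycasting.
  (6.5, 2.5, 120°): beam 1 = 2.5882 ≠ 0.5176 ✗
  (7.5, 2.5, 165°): beam 1 = 1.7321 ≠ 0.5176 ✗
  (1.5, 1.5, 195°): beam 1 = 1.7321 ≠ 0.5176 ✗
  (4.5, 1.5, 210°): beam 1 = 3.6235 ≠ 0.5176 ✗
  …
  (5.5, 2.5, 60°): r_1=0.5176, r_2=3.0000, r_3=1.9319, r_4=2.8868, r_5=2.5882, r_6=2.8868, r_7=1.9319 — all match ✓
No second candidate reproduces the full scan.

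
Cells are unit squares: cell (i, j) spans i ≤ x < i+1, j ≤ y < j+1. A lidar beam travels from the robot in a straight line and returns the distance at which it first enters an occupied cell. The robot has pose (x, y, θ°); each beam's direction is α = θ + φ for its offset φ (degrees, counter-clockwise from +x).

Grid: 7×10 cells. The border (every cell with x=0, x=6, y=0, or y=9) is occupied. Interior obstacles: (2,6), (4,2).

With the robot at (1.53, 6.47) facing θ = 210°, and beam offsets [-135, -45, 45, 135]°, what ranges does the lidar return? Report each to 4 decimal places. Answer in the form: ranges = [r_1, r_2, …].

beam 1: φ=-135°, α=75°
  d=(0.2588,0.9659)  start (1,6)  tX=1.8159 tY=0.5487  stride 1/|dx|=3.8637 1/|dy|=1.0353
    cross y-line → (1,7), t=0.5487
    cross y-line → (1,8), t=1.5840
    cross x-line → (2,8), t=1.8159
    cross y-line → (2,9), t=2.6192 (wall)
  → r_1 = 2.6192
beam 2: φ=-45°, α=165°
  d=(-0.9659,0.2588)  start (1,6)  tX=0.5487 tY=2.0478  stride 1/|dx|=1.0353 1/|dy|=3.8637
    cross x-line → (0,6), t=0.5487 (wall)
  → r_2 = 0.5487
beam 3: φ=45°, α=255°
  d=(-0.2588,-0.9659)  start (1,6)  tX=2.0478 tY=0.4866  stride 1/|dx|=3.8637 1/|dy|=1.0353
    cross y-line → (1,5), t=0.4866
    cross y-line → (1,4), t=1.5219
    cross x-line → (0,4), t=2.0478 (wall)
  → r_3 = 2.0478
beam 4: φ=135°, α=345°
  d=(0.9659,-0.2588)  start (1,6)  tX=0.4866 tY=1.8159  stride 1/|dx|=1.0353 1/|dy|=3.8637
    cross x-line → (2,6), t=0.4866 (wall)
  → r_4 = 0.4866

ranges = [2.6192, 0.5487, 2.0478, 0.4866]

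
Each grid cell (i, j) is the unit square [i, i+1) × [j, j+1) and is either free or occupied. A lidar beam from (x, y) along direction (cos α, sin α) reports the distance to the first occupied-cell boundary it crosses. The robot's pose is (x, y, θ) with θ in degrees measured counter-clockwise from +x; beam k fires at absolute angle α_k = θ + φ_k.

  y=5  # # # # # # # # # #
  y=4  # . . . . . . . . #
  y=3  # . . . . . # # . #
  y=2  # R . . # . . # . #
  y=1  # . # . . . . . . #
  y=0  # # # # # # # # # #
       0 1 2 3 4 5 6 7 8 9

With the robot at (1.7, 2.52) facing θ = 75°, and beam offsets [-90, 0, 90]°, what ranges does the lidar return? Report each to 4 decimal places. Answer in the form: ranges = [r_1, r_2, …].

ranges = [5.8728, 2.5675, 0.7247]

beam 1: φ=-90°, α=345°
  d=(0.9659,-0.2588)  start (1,2)  tX=0.3106 tY=2.0091  stride 1/|dx|=1.0353 1/|dy|=3.8637
    cross x-line → (2,2), t=0.3106
    cross x-line → (3,2), t=1.3459
    cross y-line → (3,1), t=2.0091
    cross x-line → (4,1), t=2.3811
    cross x-line → (5,1), t=3.4164
    cross x-line → (6,1), t=4.4517
    cross x-line → (7,1), t=5.4870
    cross y-line → (7,0), t=5.8728 (wall)
  → r_1 = 5.8728
beam 2: φ=0°, α=75°
  d=(0.2588,0.9659)  start (1,2)  tX=1.1591 tY=0.4969  stride 1/|dx|=3.8637 1/|dy|=1.0353
    cross y-line → (1,3), t=0.4969
    cross x-line → (2,3), t=1.1591
    cross y-line → (2,4), t=1.5322
    cross y-line → (2,5), t=2.5675 (wall)
  → r_2 = 2.5675
beam 3: φ=90°, α=165°
  d=(-0.9659,0.2588)  start (1,2)  tX=0.7247 tY=1.8546  stride 1/|dx|=1.0353 1/|dy|=3.8637
    cross x-line → (0,2), t=0.7247 (wall)
  → r_3 = 0.7247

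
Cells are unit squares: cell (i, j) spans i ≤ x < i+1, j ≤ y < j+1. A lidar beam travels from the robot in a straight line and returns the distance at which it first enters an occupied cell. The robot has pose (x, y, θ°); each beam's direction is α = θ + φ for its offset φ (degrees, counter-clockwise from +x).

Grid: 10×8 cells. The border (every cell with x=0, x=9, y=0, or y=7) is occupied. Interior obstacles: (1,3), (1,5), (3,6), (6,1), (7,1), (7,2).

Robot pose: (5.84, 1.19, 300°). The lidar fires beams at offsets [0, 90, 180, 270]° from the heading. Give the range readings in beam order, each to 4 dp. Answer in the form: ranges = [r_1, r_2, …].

beam 1: φ=0°, α=300°
  cosα=0.5000 sinα=-0.8660 | (5,1) | tMaxX 0.3200 tMaxY 0.2194 | tΔX 2.0000 tΔY 1.1547
    t=0.2194 [y] (5,0) — stop
  → r_1 = 0.2194
beam 2: φ=90°, α=30°
  cosα=0.8660 sinα=0.5000 | (5,1) | tMaxX 0.1848 tMaxY 1.6200 | tΔX 1.1547 tΔY 2.0000
    t=0.1848 [x] (6,1) — stop
  → r_2 = 0.1848
beam 3: φ=180°, α=120°
  cosα=-0.5000 sinα=0.8660 | (5,1) | tMaxX 1.6800 tMaxY 0.9353 | tΔX 2.0000 tΔY 1.1547
    t=0.9353 [y] (5,2)
    t=1.6800 [x] (4,2)
    t=2.0900 [y] (4,3)
    t=3.2447 [y] (4,4)
    t=3.6800 [x] (3,4)
    t=4.3994 [y] (3,5)
    t=5.5541 [y] (3,6) — stop
  → r_3 = 5.5541
beam 4: φ=270°, α=210°
  cosα=-0.8660 sinα=-0.5000 | (5,1) | tMaxX 0.9699 tMaxY 0.3800 | tΔX 1.1547 tΔY 2.0000
    t=0.3800 [y] (5,0) — stop
  → r_4 = 0.3800

ranges = [0.2194, 0.1848, 5.5541, 0.3800]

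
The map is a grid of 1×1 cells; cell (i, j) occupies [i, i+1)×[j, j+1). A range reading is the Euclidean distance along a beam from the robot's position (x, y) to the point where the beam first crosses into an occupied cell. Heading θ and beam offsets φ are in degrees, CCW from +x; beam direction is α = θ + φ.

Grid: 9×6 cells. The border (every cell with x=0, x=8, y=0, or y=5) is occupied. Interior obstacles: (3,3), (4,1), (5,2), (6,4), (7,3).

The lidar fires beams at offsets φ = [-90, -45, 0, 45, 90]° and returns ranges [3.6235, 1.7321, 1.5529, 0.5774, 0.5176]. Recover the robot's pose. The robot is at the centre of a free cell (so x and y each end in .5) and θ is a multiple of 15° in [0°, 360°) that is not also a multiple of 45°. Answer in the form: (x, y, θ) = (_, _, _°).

(x, y, θ) = (2.5, 1.5, 195°)

Enumerate (i+0.5, j+0.5, θ) over the 23 free cells and 16 admissible headings. For each, cast all 5 beams and compare to the given ranges.
  (7.5, 1.5, 120°): beam 1 = 0.5774 ≠ 3.6235 ✗
  (6.5, 3.5, 105°): beam 1 = 0.5176 ≠ 3.6235 ✗
  (1.5, 2.5, 105°): beam 1 = 1.9319 ≠ 3.6235 ✗
  …
  (2.5, 1.5, 195°): r_1=3.6235, r_2=1.7321, r_3=1.5529, r_4=0.5774, r_5=0.5176 — all match ✓
Only this pose fits every beam.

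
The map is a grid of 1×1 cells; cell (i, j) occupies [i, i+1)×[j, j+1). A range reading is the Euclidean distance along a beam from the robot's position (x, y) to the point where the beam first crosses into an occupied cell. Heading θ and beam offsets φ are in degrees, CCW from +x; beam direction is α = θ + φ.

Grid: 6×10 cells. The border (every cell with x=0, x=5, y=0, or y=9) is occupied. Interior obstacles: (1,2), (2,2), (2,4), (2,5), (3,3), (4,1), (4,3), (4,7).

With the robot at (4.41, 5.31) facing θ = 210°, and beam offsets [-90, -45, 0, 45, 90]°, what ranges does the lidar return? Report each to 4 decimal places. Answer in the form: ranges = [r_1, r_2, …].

ranges = [4.2608, 1.4597, 1.6281, 1.3562, 1.1800]

beam 1: φ=-90°, α=120°
  direction (-0.5000, 0.8660); cell (4,5); t to first gridline: x 0.8200, y 0.7967 (then +2.0000 / +1.1547)
    (4,6) via y @ 0.7967
    (3,6) via x @ 0.8200
    (3,7) via y @ 1.9514
    (2,7) via x @ 2.8200
    (2,8) via y @ 3.1061
    (2,9) via y @ 4.2608  # hit
  → r_1 = 4.2608
beam 2: φ=-45°, α=165°
  direction (-0.9659, 0.2588); cell (4,5); t to first gridline: x 0.4245, y 2.6660 (then +1.0353 / +3.8637)
    (3,5) via x @ 0.4245
    (2,5) via x @ 1.4597  # hit
  → r_2 = 1.4597
beam 3: φ=0°, α=210°
  direction (-0.8660, -0.5000); cell (4,5); t to first gridline: x 0.4734, y 0.6200 (then +1.1547 / +2.0000)
    (3,5) via x @ 0.4734
    (3,4) via y @ 0.6200
    (2,4) via x @ 1.6281  # hit
  → r_3 = 1.6281
beam 4: φ=45°, α=255°
  direction (-0.2588, -0.9659); cell (4,5); t to first gridline: x 1.5841, y 0.3209 (then +3.8637 / +1.0353)
    (4,4) via y @ 0.3209
    (4,3) via y @ 1.3562  # hit
  → r_4 = 1.3562
beam 5: φ=90°, α=300°
  direction (0.5000, -0.8660); cell (4,5); t to first gridline: x 1.1800, y 0.3580 (then +2.0000 / +1.1547)
    (4,4) via y @ 0.3580
    (5,4) via x @ 1.1800  # hit
  → r_5 = 1.1800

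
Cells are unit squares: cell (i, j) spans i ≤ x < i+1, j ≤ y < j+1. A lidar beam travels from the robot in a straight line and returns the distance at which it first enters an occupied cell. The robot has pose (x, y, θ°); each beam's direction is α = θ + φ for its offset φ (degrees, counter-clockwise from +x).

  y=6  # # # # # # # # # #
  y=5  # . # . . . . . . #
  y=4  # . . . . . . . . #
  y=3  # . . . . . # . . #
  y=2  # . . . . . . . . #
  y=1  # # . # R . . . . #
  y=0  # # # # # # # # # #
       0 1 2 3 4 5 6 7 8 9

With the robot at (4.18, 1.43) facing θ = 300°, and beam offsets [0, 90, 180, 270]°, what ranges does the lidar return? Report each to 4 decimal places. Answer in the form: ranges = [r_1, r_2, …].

beam 1: φ=0°, α=300°
  direction (0.5000, -0.8660); cell (4,1); t to first gridline: x 1.6400, y 0.4965 (then +2.0000 / +1.1547)
    (4,0) via y @ 0.4965  # hit
  → r_1 = 0.4965
beam 2: φ=90°, α=30°
  direction (0.8660, 0.5000); cell (4,1); t to first gridline: x 0.9469, y 1.1400 (then +1.1547 / +2.0000)
    (5,1) via x @ 0.9469
    (5,2) via y @ 1.1400
    (6,2) via x @ 2.1016
    (6,3) via y @ 3.1400  # hit
  → r_2 = 3.1400
beam 3: φ=180°, α=120°
  direction (-0.5000, 0.8660); cell (4,1); t to first gridline: x 0.3600, y 0.6582 (then +2.0000 / +1.1547)
    (3,1) via x @ 0.3600  # hit
  → r_3 = 0.3600
beam 4: φ=270°, α=210°
  direction (-0.8660, -0.5000); cell (4,1); t to first gridline: x 0.2078, y 0.8600 (then +1.1547 / +2.0000)
    (3,1) via x @ 0.2078  # hit
  → r_4 = 0.2078

ranges = [0.4965, 3.1400, 0.3600, 0.2078]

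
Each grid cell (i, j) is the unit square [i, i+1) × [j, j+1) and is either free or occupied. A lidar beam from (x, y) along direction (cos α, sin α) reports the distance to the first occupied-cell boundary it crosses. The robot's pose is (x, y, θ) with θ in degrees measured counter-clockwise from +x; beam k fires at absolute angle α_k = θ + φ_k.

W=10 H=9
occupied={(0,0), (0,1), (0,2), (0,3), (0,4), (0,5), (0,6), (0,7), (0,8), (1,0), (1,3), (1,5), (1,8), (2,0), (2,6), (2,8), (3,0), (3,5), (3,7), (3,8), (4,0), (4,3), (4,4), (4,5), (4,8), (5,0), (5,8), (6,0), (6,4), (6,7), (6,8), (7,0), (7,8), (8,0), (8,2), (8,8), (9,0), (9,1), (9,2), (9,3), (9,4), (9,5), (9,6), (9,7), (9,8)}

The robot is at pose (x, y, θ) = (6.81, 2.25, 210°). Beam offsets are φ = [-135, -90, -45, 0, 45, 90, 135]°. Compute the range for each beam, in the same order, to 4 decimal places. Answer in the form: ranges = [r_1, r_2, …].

ranges = [5.9528, 3.6200, 2.8978, 2.5000, 1.2941, 1.4434, 2.2673]

beam 1: φ=-135°, α=75°
  direction (0.2588, 0.9659); cell (6,2); t to first gridline: x 0.7341, y 0.7765 (then +3.8637 / +1.0353)
    (7,2) via x @ 0.7341
    (7,3) via y @ 0.7765
    (7,4) via y @ 1.8117
    (7,5) via y @ 2.8470
    (7,6) via y @ 3.8823
    (8,6) via x @ 4.5978
    (8,7) via y @ 4.9176
    (8,8) via y @ 5.9528  # hit
  → r_1 = 5.9528
beam 2: φ=-90°, α=120°
  direction (-0.5000, 0.8660); cell (6,2); t to first gridline: x 1.6200, y 0.8660 (then +2.0000 / +1.1547)
    (6,3) via y @ 0.8660
    (5,3) via x @ 1.6200
    (5,4) via y @ 2.0207
    (5,5) via y @ 3.1754
    (4,5) via x @ 3.6200  # hit
  → r_2 = 3.6200
beam 3: φ=-45°, α=165°
  direction (-0.9659, 0.2588); cell (6,2); t to first gridline: x 0.8386, y 2.8978 (then +1.0353 / +3.8637)
    (5,2) via x @ 0.8386
    (4,2) via x @ 1.8738
    (4,3) via y @ 2.8978  # hit
  → r_3 = 2.8978
beam 4: φ=0°, α=210°
  direction (-0.8660, -0.5000); cell (6,2); t to first gridline: x 0.9353, y 0.5000 (then +1.1547 / +2.0000)
    (6,1) via y @ 0.5000
    (5,1) via x @ 0.9353
    (4,1) via x @ 2.0900
    (4,0) via y @ 2.5000  # hit
  → r_4 = 2.5000
beam 5: φ=45°, α=255°
  direction (-0.2588, -0.9659); cell (6,2); t to first gridline: x 3.1296, y 0.2588 (then +3.8637 / +1.0353)
    (6,1) via y @ 0.2588
    (6,0) via y @ 1.2941  # hit
  → r_5 = 1.2941
beam 6: φ=90°, α=300°
  direction (0.5000, -0.8660); cell (6,2); t to first gridline: x 0.3800, y 0.2887 (then +2.0000 / +1.1547)
    (6,1) via y @ 0.2887
    (7,1) via x @ 0.3800
    (7,0) via y @ 1.4434  # hit
  → r_6 = 1.4434
beam 7: φ=135°, α=345°
  direction (0.9659, -0.2588); cell (6,2); t to first gridline: x 0.1967, y 0.9659 (then +1.0353 / +3.8637)
    (7,2) via x @ 0.1967
    (7,1) via y @ 0.9659
    (8,1) via x @ 1.2320
    (9,1) via x @ 2.2673  # hit
  → r_7 = 2.2673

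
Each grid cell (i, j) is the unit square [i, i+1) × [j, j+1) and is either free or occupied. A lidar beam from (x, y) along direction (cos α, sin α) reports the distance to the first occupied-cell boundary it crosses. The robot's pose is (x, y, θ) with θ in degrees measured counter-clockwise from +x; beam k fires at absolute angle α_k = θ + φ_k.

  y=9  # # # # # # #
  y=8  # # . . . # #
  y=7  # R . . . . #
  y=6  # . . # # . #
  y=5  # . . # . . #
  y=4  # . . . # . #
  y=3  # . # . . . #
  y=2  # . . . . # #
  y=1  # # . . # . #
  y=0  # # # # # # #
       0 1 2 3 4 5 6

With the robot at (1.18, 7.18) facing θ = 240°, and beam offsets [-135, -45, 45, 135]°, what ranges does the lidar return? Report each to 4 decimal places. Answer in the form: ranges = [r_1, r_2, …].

beam 1: φ=-135°, α=105°
  d=(-0.2588,0.9659)  start (1,7)  tX=0.6955 tY=0.8489  stride 1/|dx|=3.8637 1/|dy|=1.0353
    cross x-line → (0,7), t=0.6955 (wall)
  → r_1 = 0.6955
beam 2: φ=-45°, α=195°
  d=(-0.9659,-0.2588)  start (1,7)  tX=0.1863 tY=0.6955  stride 1/|dx|=1.0353 1/|dy|=3.8637
    cross x-line → (0,7), t=0.1863 (wall)
  → r_2 = 0.1863
beam 3: φ=45°, α=285°
  d=(0.2588,-0.9659)  start (1,7)  tX=3.1682 tY=0.1863  stride 1/|dx|=3.8637 1/|dy|=1.0353
    cross y-line → (1,6), t=0.1863
    cross y-line → (1,5), t=1.2216
    cross y-line → (1,4), t=2.2569
    cross x-line → (2,4), t=3.1682
    cross y-line → (2,3), t=3.2922 (wall)
  → r_3 = 3.2922
beam 4: φ=135°, α=15°
  d=(0.9659,0.2588)  start (1,7)  tX=0.8489 tY=3.1682  stride 1/|dx|=1.0353 1/|dy|=3.8637
    cross x-line → (2,7), t=0.8489
    cross x-line → (3,7), t=1.8842
    cross x-line → (4,7), t=2.9195
    cross y-line → (4,8), t=3.1682
    cross x-line → (5,8), t=3.9548 (wall)
  → r_4 = 3.9548

ranges = [0.6955, 0.1863, 3.2922, 3.9548]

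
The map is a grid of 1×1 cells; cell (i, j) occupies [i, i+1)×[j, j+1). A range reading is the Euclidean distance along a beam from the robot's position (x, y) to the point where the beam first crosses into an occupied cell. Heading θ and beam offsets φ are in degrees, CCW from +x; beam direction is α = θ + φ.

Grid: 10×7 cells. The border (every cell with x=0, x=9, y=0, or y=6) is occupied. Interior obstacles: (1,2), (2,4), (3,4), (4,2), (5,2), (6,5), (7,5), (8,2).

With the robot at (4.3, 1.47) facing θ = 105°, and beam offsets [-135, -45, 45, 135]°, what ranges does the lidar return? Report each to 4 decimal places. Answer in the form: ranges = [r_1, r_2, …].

ranges = [0.9400, 0.6120, 2.6558, 0.5427]

beam 1: φ=-135°, α=330°
  cosα=0.8660 sinα=-0.5000 | (4,1) | tMaxX 0.8083 tMaxY 0.9400 | tΔX 1.1547 tΔY 2.0000
    t=0.8083 [x] (5,1)
    t=0.9400 [y] (5,0) — stop
  → r_1 = 0.9400
beam 2: φ=-45°, α=60°
  cosα=0.5000 sinα=0.8660 | (4,1) | tMaxX 1.4000 tMaxY 0.6120 | tΔX 2.0000 tΔY 1.1547
    t=0.6120 [y] (4,2) — stop
  → r_2 = 0.6120
beam 3: φ=45°, α=150°
  cosα=-0.8660 sinα=0.5000 | (4,1) | tMaxX 0.3464 tMaxY 1.0600 | tΔX 1.1547 tΔY 2.0000
    t=0.3464 [x] (3,1)
    t=1.0600 [y] (3,2)
    t=1.5011 [x] (2,2)
    t=2.6558 [x] (1,2) — stop
  → r_3 = 2.6558
beam 4: φ=135°, α=240°
  cosα=-0.5000 sinα=-0.8660 | (4,1) | tMaxX 0.6000 tMaxY 0.5427 | tΔX 2.0000 tΔY 1.1547
    t=0.5427 [y] (4,0) — stop
  → r_4 = 0.5427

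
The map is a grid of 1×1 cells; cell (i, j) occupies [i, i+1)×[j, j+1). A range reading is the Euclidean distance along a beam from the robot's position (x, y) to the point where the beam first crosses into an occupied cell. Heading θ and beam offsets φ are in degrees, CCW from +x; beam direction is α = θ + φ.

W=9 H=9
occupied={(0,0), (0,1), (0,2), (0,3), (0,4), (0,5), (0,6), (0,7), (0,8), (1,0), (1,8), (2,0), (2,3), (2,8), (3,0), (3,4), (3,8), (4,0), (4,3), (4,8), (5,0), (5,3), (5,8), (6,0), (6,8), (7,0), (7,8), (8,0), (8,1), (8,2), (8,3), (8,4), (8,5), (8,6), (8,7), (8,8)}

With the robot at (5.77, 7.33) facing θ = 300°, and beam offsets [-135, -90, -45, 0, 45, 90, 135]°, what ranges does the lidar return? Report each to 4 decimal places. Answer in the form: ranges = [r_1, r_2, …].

beam 1: φ=-135°, α=165°
  direction (-0.9659, 0.2588); cell (5,7); t to first gridline: x 0.7972, y 2.5887 (then +1.0353 / +3.8637)
    (4,7) via x @ 0.7972
    (3,7) via x @ 1.8324
    (3,8) via y @ 2.5887  # hit
  → r_1 = 2.5887
beam 2: φ=-90°, α=210°
  direction (-0.8660, -0.5000); cell (5,7); t to first gridline: x 0.8891, y 0.6600 (then +1.1547 / +2.0000)
    (5,6) via y @ 0.6600
    (4,6) via x @ 0.8891
    (3,6) via x @ 2.0438
    (3,5) via y @ 2.6600
    (2,5) via x @ 3.1985
    (1,5) via x @ 4.3532
    (1,4) via y @ 4.6600
    (0,4) via x @ 5.5079  # hit
  → r_2 = 5.5079
beam 3: φ=-45°, α=255°
  direction (-0.2588, -0.9659); cell (5,7); t to first gridline: x 2.9751, y 0.3416 (then +3.8637 / +1.0353)
    (5,6) via y @ 0.3416
    (5,5) via y @ 1.3769
    (5,4) via y @ 2.4122
    (4,4) via x @ 2.9751
    (4,3) via y @ 3.4475  # hit
  → r_3 = 3.4475
beam 4: φ=0°, α=300°
  direction (0.5000, -0.8660); cell (5,7); t to first gridline: x 0.4600, y 0.3811 (then +2.0000 / +1.1547)
    (5,6) via y @ 0.3811
    (6,6) via x @ 0.4600
    (6,5) via y @ 1.5358
    (7,5) via x @ 2.4600
    (7,4) via y @ 2.6905
    (7,3) via y @ 3.8452
    (8,3) via x @ 4.4600  # hit
  → r_4 = 4.4600
beam 5: φ=45°, α=345°
  direction (0.9659, -0.2588); cell (5,7); t to first gridline: x 0.2381, y 1.2750 (then +1.0353 / +3.8637)
    (6,7) via x @ 0.2381
    (7,7) via x @ 1.2734
    (7,6) via y @ 1.2750
    (8,6) via x @ 2.3087  # hit
  → r_5 = 2.3087
beam 6: φ=90°, α=30°
  direction (0.8660, 0.5000); cell (5,7); t to first gridline: x 0.2656, y 1.3400 (then +1.1547 / +2.0000)
    (6,7) via x @ 0.2656
    (6,8) via y @ 1.3400  # hit
  → r_6 = 1.3400
beam 7: φ=135°, α=75°
  direction (0.2588, 0.9659); cell (5,7); t to first gridline: x 0.8887, y 0.6936 (then +3.8637 / +1.0353)
    (5,8) via y @ 0.6936  # hit
  → r_7 = 0.6936

ranges = [2.5887, 5.5079, 3.4475, 4.4600, 2.3087, 1.3400, 0.6936]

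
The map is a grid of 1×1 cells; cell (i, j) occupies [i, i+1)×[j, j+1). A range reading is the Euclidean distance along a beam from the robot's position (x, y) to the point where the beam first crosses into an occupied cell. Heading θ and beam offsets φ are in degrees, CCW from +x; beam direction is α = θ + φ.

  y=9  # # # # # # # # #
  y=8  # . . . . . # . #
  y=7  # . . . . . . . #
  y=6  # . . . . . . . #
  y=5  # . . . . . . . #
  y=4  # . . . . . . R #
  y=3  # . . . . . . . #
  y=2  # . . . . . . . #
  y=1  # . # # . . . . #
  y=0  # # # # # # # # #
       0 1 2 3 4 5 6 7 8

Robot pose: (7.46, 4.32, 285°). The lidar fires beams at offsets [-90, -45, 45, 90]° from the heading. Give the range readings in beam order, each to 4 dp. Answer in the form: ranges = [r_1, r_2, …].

beam 1: φ=-90°, α=195°
  direction (-0.9659, -0.2588); cell (7,4); t to first gridline: x 0.4762, y 1.2364 (then +1.0353 / +3.8637)
    (6,4) via x @ 0.4762
    (6,3) via y @ 1.2364
    (5,3) via x @ 1.5115
    (4,3) via x @ 2.5468
    (3,3) via x @ 3.5821
    (2,3) via x @ 4.6173
    (2,2) via y @ 5.1001
    (1,2) via x @ 5.6526
    (0,2) via x @ 6.6879  # hit
  → r_1 = 6.6879
beam 2: φ=-45°, α=240°
  direction (-0.5000, -0.8660); cell (7,4); t to first gridline: x 0.9200, y 0.3695 (then +2.0000 / +1.1547)
    (7,3) via y @ 0.3695
    (6,3) via x @ 0.9200
    (6,2) via y @ 1.5242
    (6,1) via y @ 2.6789
    (5,1) via x @ 2.9200
    (5,0) via y @ 3.8336  # hit
  → r_2 = 3.8336
beam 3: φ=45°, α=330°
  direction (0.8660, -0.5000); cell (7,4); t to first gridline: x 0.6235, y 0.6400 (then +1.1547 / +2.0000)
    (8,4) via x @ 0.6235  # hit
  → r_3 = 0.6235
beam 4: φ=90°, α=15°
  direction (0.9659, 0.2588); cell (7,4); t to first gridline: x 0.5590, y 2.6273 (then +1.0353 / +3.8637)
    (8,4) via x @ 0.5590  # hit
  → r_4 = 0.5590

ranges = [6.6879, 3.8336, 0.6235, 0.5590]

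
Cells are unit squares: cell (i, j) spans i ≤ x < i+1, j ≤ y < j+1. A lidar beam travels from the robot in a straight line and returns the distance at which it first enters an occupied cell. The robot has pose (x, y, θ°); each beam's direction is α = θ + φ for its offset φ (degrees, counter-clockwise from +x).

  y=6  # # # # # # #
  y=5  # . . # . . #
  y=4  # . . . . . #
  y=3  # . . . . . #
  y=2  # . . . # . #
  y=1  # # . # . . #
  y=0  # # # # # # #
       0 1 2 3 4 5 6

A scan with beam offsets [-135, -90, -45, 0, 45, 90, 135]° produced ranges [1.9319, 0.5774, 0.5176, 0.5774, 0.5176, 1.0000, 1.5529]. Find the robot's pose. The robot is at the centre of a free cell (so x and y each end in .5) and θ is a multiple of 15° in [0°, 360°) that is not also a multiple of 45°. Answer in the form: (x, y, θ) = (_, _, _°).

The pose lattice has 21·16 = 336 candidates. Test each by forward raycasting.
  (4.5, 1.5, 210°): beam 1 = 0.5176 ≠ 1.9319 ✗
  (3.5, 2.5, 120°): beam 1 = 0.5176 ≠ 1.9319 ✗
  (1.5, 4.5, 330°): beam 1 = 0.5176 ≠ 1.9319 ✗
  …
  (5.5, 5.5, 60°): r_1=1.9319, r_2=0.5774, r_3=0.5176, r_4=0.5774, r_5=0.5176, r_6=1.0000, r_7=1.5529 — all match ✓
No second candidate reproduces the full scan.

(x, y, θ) = (5.5, 5.5, 60°)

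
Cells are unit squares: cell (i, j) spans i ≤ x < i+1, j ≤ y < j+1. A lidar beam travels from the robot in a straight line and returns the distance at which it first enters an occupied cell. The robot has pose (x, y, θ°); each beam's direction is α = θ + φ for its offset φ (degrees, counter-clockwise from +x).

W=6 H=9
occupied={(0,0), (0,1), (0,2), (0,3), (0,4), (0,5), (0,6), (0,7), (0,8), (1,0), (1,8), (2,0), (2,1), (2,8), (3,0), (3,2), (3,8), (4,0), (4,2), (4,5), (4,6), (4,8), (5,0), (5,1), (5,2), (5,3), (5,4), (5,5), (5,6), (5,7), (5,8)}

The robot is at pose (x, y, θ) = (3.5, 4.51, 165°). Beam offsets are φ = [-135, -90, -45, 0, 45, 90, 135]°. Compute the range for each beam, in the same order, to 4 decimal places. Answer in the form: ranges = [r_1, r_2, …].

ranges = [0.9800, 1.9319, 4.0299, 2.5882, 2.8868, 1.5633, 1.7436]

beam 1: φ=-135°, α=30°
  direction (0.8660, 0.5000); cell (3,4); t to first gridline: x 0.5774, y 0.9800 (then +1.1547 / +2.0000)
    (4,4) via x @ 0.5774
    (4,5) via y @ 0.9800  # hit
  → r_1 = 0.9800
beam 2: φ=-90°, α=75°
  direction (0.2588, 0.9659); cell (3,4); t to first gridline: x 1.9319, y 0.5073 (then +3.8637 / +1.0353)
    (3,5) via y @ 0.5073
    (3,6) via y @ 1.5426
    (4,6) via x @ 1.9319  # hit
  → r_2 = 1.9319
beam 3: φ=-45°, α=120°
  direction (-0.5000, 0.8660); cell (3,4); t to first gridline: x 1.0000, y 0.5658 (then +2.0000 / +1.1547)
    (3,5) via y @ 0.5658
    (2,5) via x @ 1.0000
    (2,6) via y @ 1.7205
    (2,7) via y @ 2.8752
    (1,7) via x @ 3.0000
    (1,8) via y @ 4.0299  # hit
  → r_3 = 4.0299
beam 4: φ=0°, α=165°
  direction (-0.9659, 0.2588); cell (3,4); t to first gridline: x 0.5176, y 1.8932 (then +1.0353 / +3.8637)
    (2,4) via x @ 0.5176
    (1,4) via x @ 1.5529
    (1,5) via y @ 1.8932
    (0,5) via x @ 2.5882  # hit
  → r_4 = 2.5882
beam 5: φ=45°, α=210°
  direction (-0.8660, -0.5000); cell (3,4); t to first gridline: x 0.5774, y 1.0200 (then +1.1547 / +2.0000)
    (2,4) via x @ 0.5774
    (2,3) via y @ 1.0200
    (1,3) via x @ 1.7321
    (0,3) via x @ 2.8868  # hit
  → r_5 = 2.8868
beam 6: φ=90°, α=255°
  direction (-0.2588, -0.9659); cell (3,4); t to first gridline: x 1.9319, y 0.5280 (then +3.8637 / +1.0353)
    (3,3) via y @ 0.5280
    (3,2) via y @ 1.5633  # hit
  → r_6 = 1.5633
beam 7: φ=135°, α=300°
  direction (0.5000, -0.8660); cell (3,4); t to first gridline: x 1.0000, y 0.5889 (then +2.0000 / +1.1547)
    (3,3) via y @ 0.5889
    (4,3) via x @ 1.0000
    (4,2) via y @ 1.7436  # hit
  → r_7 = 1.7436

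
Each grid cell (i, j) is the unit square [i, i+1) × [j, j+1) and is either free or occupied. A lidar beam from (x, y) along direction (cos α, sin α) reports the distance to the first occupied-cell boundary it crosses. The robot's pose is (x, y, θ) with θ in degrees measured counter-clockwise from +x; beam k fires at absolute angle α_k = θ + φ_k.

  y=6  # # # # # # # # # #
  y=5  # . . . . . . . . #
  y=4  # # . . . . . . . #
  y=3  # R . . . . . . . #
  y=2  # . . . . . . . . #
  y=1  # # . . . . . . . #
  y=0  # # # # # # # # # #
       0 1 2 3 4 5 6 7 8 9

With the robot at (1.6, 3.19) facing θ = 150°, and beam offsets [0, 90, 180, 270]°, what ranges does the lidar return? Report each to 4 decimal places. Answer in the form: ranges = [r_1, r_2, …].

ranges = [0.6928, 1.2000, 4.3800, 3.2447]

beam 1: φ=0°, α=150°
  dir = (cos 150°, sin 150°) = (-0.8660, 0.5000); from cell (1,3)
  next x-line at t=0.6928, next y-line at t=1.6200; Δt_x=1.1547, Δt_y=2.0000
    x: enter (0,3) at t=0.6928 ← occupied
  → r_1 = 0.6928
beam 2: φ=90°, α=240°
  dir = (cos 240°, sin 240°) = (-0.5000, -0.8660); from cell (1,3)
  next x-line at t=1.2000, next y-line at t=0.2194; Δt_x=2.0000, Δt_y=1.1547
    y: enter (1,2) at t=0.2194
    x: enter (0,2) at t=1.2000 ← occupied
  → r_2 = 1.2000
beam 3: φ=180°, α=330°
  dir = (cos 330°, sin 330°) = (0.8660, -0.5000); from cell (1,3)
  next x-line at t=0.4619, next y-line at t=0.3800; Δt_x=1.1547, Δt_y=2.0000
    y: enter (1,2) at t=0.3800
    x: enter (2,2) at t=0.4619
    x: enter (3,2) at t=1.6166
    y: enter (3,1) at t=2.3800
    x: enter (4,1) at t=2.7713
    x: enter (5,1) at t=3.9260
    y: enter (5,0) at t=4.3800 ← occupied
  → r_3 = 4.3800
beam 4: φ=270°, α=60°
  dir = (cos 60°, sin 60°) = (0.5000, 0.8660); from cell (1,3)
  next x-line at t=0.8000, next y-line at t=0.9353; Δt_x=2.0000, Δt_y=1.1547
    x: enter (2,3) at t=0.8000
    y: enter (2,4) at t=0.9353
    y: enter (2,5) at t=2.0900
    x: enter (3,5) at t=2.8000
    y: enter (3,6) at t=3.2447 ← occupied
  → r_4 = 3.2447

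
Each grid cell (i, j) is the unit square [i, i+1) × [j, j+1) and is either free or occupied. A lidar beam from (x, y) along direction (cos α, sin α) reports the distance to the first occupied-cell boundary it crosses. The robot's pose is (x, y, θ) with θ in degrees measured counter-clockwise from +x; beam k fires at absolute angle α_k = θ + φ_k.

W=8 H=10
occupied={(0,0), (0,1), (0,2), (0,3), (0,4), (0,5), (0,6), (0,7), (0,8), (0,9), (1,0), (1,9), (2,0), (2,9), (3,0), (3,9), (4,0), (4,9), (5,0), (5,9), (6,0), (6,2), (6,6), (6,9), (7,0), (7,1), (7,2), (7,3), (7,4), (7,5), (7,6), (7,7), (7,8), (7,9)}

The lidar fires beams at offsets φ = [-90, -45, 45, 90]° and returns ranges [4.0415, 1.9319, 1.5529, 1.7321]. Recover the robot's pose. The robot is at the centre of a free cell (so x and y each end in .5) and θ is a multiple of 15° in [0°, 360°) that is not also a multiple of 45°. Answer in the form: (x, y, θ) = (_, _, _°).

(x, y, θ) = (5.5, 4.5, 330°)

The pose lattice has 46·16 = 736 candidates. Test each by forward raycasting.
  (1.5, 6.5, 300°): beam 1 = 0.5774 ≠ 4.0415 ✗
  (2.5, 5.5, 285°): beam 1 = 1.5529 ≠ 4.0415 ✗
  (2.5, 4.5, 285°): beam 1 = 1.5529 ≠ 4.0415 ✗
  …
  (5.5, 4.5, 330°): r_1=4.0415, r_2=1.9319, r_3=1.5529, r_4=1.7321 — all match ✓
Only this pose fits every beam.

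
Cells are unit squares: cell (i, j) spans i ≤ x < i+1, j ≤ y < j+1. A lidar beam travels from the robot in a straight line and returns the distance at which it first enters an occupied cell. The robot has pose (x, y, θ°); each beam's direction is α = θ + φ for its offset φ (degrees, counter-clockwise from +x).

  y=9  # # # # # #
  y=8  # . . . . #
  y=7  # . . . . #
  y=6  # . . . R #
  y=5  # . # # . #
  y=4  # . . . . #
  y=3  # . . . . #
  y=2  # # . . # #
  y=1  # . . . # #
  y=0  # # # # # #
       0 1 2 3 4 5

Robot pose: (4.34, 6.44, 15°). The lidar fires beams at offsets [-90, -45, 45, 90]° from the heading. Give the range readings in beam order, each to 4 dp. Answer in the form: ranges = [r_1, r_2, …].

beam 1: φ=-90°, α=285°
  direction (0.2588, -0.9659); cell (4,6); t to first gridline: x 2.5500, y 0.4555 (then +3.8637 / +1.0353)
    (4,5) via y @ 0.4555
    (4,4) via y @ 1.4908
    (4,3) via y @ 2.5261
    (5,3) via x @ 2.5500  # hit
  → r_1 = 2.5500
beam 2: φ=-45°, α=330°
  direction (0.8660, -0.5000); cell (4,6); t to first gridline: x 0.7621, y 0.8800 (then +1.1547 / +2.0000)
    (5,6) via x @ 0.7621  # hit
  → r_2 = 0.7621
beam 3: φ=45°, α=60°
  direction (0.5000, 0.8660); cell (4,6); t to first gridline: x 1.3200, y 0.6466 (then +2.0000 / +1.1547)
    (4,7) via y @ 0.6466
    (5,7) via x @ 1.3200  # hit
  → r_3 = 1.3200
beam 4: φ=90°, α=105°
  direction (-0.2588, 0.9659); cell (4,6); t to first gridline: x 1.3137, y 0.5798 (then +3.8637 / +1.0353)
    (4,7) via y @ 0.5798
    (3,7) via x @ 1.3137
    (3,8) via y @ 1.6150
    (3,9) via y @ 2.6503  # hit
  → r_4 = 2.6503

ranges = [2.5500, 0.7621, 1.3200, 2.6503]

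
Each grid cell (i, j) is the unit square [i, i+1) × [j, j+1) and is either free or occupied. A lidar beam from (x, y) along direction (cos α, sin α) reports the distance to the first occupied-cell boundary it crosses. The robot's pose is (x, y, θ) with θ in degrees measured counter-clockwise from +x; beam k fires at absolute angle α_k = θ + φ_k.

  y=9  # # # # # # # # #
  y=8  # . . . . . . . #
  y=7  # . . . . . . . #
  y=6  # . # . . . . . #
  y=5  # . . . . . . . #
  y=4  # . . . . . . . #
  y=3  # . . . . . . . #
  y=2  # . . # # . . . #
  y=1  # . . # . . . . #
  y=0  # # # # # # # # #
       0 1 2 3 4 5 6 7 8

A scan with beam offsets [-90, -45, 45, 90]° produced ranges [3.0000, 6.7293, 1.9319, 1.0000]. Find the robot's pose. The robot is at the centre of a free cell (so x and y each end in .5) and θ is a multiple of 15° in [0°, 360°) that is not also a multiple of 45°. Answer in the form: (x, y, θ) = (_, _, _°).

Candidates: 52 free-cell centres × 16 headings = 832 poses. Raycast each; keep the one whose scan matches to 4 dp.
  (3.5, 3.5, 15°): beam 1 = 0.5176 ≠ 3.0000 ✗
  (5.5, 8.5, 300°): beam 2 = 5.6940 ≠ 6.7293 ✗
  (2.5, 1.5, 285°): beam 1 = 1.5529 ≠ 3.0000 ✗
  …
  (1.5, 4.5, 30°): r_1=3.0000, r_2=6.7293, r_3=1.9319, r_4=1.0000 — all match ✓
No second candidate reproduces the full scan.

(x, y, θ) = (1.5, 4.5, 30°)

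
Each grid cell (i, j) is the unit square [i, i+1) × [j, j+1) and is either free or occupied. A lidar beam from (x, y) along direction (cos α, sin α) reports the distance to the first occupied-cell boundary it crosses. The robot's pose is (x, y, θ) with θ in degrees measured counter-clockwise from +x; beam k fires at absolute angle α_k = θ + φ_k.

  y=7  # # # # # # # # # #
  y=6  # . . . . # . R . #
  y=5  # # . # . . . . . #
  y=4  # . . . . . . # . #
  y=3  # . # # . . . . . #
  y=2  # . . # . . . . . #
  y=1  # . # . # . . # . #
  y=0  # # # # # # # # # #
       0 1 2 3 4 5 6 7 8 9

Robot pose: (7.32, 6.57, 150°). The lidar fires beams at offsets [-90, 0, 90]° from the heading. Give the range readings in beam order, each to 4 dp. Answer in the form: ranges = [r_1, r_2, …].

ranges = [0.4965, 0.8600, 5.2770]

beam 1: φ=-90°, α=60°
  dir = (cos 60°, sin 60°) = (0.5000, 0.8660); from cell (7,6)
  next x-line at t=1.3600, next y-line at t=0.4965; Δt_x=2.0000, Δt_y=1.1547
    y: enter (7,7) at t=0.4965 ← occupied
  → r_1 = 0.4965
beam 2: φ=0°, α=150°
  dir = (cos 150°, sin 150°) = (-0.8660, 0.5000); from cell (7,6)
  next x-line at t=0.3695, next y-line at t=0.8600; Δt_x=1.1547, Δt_y=2.0000
    x: enter (6,6) at t=0.3695
    y: enter (6,7) at t=0.8600 ← occupied
  → r_2 = 0.8600
beam 3: φ=90°, α=240°
  dir = (cos 240°, sin 240°) = (-0.5000, -0.8660); from cell (7,6)
  next x-line at t=0.6400, next y-line at t=0.6582; Δt_x=2.0000, Δt_y=1.1547
    x: enter (6,6) at t=0.6400
    y: enter (6,5) at t=0.6582
    y: enter (6,4) at t=1.8129
    x: enter (5,4) at t=2.6400
    y: enter (5,3) at t=2.9676
    y: enter (5,2) at t=4.1223
    x: enter (4,2) at t=4.6400
    y: enter (4,1) at t=5.2770 ← occupied
  → r_3 = 5.2770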